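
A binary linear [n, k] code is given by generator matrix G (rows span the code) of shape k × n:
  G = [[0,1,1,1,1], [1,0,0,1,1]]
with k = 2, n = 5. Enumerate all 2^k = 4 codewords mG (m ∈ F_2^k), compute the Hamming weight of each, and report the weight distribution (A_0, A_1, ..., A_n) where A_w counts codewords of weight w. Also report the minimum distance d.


Weight distribution: A_0 = 1, A_3 = 2, A_4 = 1. Minimum distance d = 3.

Enumerate all 2^2 = 4 messages m ∈ F_2^2.
For each, compute codeword c = mG in F_2^5, then tally its weight.
  m = 00 → c = 00000, weight = 0.
  m = 10 → c = 01111, weight = 4.
  m = 01 → c = 10011, weight = 3.
  m = 11 → c = 11100, weight = 3.
Tally weights:
  weight 0: 1 codewords.
  weight 3: 2 codewords.
  weight 4: 1 codewords.
Minimum distance d = smallest w > 0 with A_w > 0 = 3.
Sanity: Σ A_w = 4 = 2^2 = 4 ✓.


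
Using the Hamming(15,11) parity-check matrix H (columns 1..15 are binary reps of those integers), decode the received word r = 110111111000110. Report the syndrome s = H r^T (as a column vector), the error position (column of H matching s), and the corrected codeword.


s = (0, 0, 0, 1)^T, error position = 1, corrected codeword c = 010111111000110

Compute s = H r^T mod 2 one row at a time:
  s_1 = 1 + 1 + 0 + 0 + 0 + 1 + 1 + 0 = 4 ≡ 0 (mod 2).
  s_2 = 1 + 1 + 1 + 1 + 0 + 1 + 1 + 0 = 6 ≡ 0 (mod 2).
  s_3 = 1 + 0 + 1 + 1 + 0 + 0 + 1 + 0 = 4 ≡ 0 (mod 2).
  s_4 = 1 + 0 + 1 + 1 + 1 + 0 + 1 + 0 = 5 ≡ 1 (mod 2).
s = (0, 0, 0, 1)^T — this equals column 1 of H (binary 0001), so error is at position 1.
Correct: flip bit 1 of r = 110111111000110 to get c = 010111111000110.


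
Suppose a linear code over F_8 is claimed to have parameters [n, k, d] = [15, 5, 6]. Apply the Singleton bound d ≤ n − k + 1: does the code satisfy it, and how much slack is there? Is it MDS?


Singleton RHS = n − k + 1 = 11, slack = 5, bound satisfied, not MDS.

Singleton bound: d ≤ n − k + 1.
Here n = 15, k = 5, so n − k + 1 = 11.
Given d = 6, check d ≤ 11: YES.
Slack = (n − k + 1) − d = 5.
The code is NOT MDS (slack = 5 > 0).
Description: the claimed parameters are [15, 5, 6]_8; such a code would be non-MDS.


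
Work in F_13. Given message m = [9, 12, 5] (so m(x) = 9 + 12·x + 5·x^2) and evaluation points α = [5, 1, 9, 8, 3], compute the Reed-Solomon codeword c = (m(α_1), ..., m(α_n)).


c = [12, 0, 2, 9, 12]

Message polynomial: m(x) = 9 + 12·x + 5·x^2 (mod 13).
For each evaluation point α_i, compute m(α_i) mod 13:
  α_1 = 5: Horner steps 5 → 11 → 12, so m(5) = 12.
  α_2 = 1: Horner steps 5 → 4 → 0, so m(1) = 0.
  α_3 = 9: Horner steps 5 → 5 → 2, so m(9) = 2.
  α_4 = 8: Horner steps 5 → 0 → 9, so m(8) = 9.
  α_5 = 3: Horner steps 5 → 1 → 12, so m(3) = 12.
Codeword c = [12, 0, 2, 9, 12] ∈ F_13^5.


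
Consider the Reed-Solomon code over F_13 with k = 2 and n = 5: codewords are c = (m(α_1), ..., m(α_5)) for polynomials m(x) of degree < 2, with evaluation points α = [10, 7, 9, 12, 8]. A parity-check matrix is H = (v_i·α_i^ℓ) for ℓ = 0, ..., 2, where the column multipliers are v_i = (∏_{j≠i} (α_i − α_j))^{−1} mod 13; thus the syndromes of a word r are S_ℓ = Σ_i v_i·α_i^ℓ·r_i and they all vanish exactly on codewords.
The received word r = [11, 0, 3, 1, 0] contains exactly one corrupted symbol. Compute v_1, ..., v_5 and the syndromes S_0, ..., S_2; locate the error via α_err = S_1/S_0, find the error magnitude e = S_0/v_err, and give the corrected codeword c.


S = (1, 8, 12), error at position 5, error magnitude e = 5, c = [11, 0, 3, 1, 8].

Step 1: column multipliers v_i = (∏_{j≠i}(α_i − α_j))^{−1} mod 13.
  i = 1 (α = 10): (10−7)(10−9)(10−12)(10−8) = 3·1·(−2)·2 = −12 ≡ 1, so v_1 = 1^{−1} = 1 (mod 13).
  i = 2 (α = 7): (7−10)(7−9)(7−12)(7−8) = (−3)·(−2)·(−5)·(−1) = 30 ≡ 4, so v_2 = 4^{−1} = 10 (mod 13).
  i = 3 (α = 9): (9−10)(9−7)(9−12)(9−8) = (−1)·2·(−3)·1 = 6 ≡ 6, so v_3 = 6^{−1} = 11 (mod 13).
  i = 4 (α = 12): (12−10)(12−7)(12−9)(12−8) = 2·5·3·4 = 120 ≡ 3, so v_4 = 3^{−1} = 9 (mod 13).
  i = 5 (α = 8): (8−10)(8−7)(8−9)(8−12) = (−2)·1·(−1)·(−4) = −8 ≡ 5, so v_5 = 5^{−1} = 8 (mod 13).
  v = [1, 10, 11, 9, 8].
Step 2: syndromes of r = [11, 0, 3, 1, 0] (all sums mod 13).
  S_0 = Σ v_i r_i = 1·11 + 10·0 + 11·3 + 9·1 + 8·0 = 53 ≡ 1.
  S_1 = Σ v_i α_i r_i = 1·10·11 + 10·7·0 + 11·9·3 + 9·12·1 + 8·8·0 = 515 ≡ 8.
  α_i^2 mod 13 = [9, 10, 3, 1, 12].
  S_2 = Σ v_i α_i^2 r_i = 1·9·11 + 10·10·0 + 11·3·3 + 9·1·1 + 8·12·0 = 207 ≡ 12.
  S = (1, 8, 12) ≠ 0, so r is not a codeword (an error is present).
Step 3: locate the error. For a single error e at position i, S_ℓ = v_i·e·α_i^ℓ, so α_err = S_1/S_0.
  S_0^{−1} = 1^{−1} = 1 (mod 13), so α_err = 8·1 = 8 ≡ 8 = α_5. Error position i = 5.
  Consistency check: S_2/S_1 = 12·5 = 60 ≡ 8 = α_err ✓ (single-error assumption holds).
Step 4: error magnitude e = S_0/v_5 = S_0·∏_{j≠5}(α_5 − α_j) = 1·5 = 5 ≡ 5 (mod 13).
Step 5: correct position 5: c_5 = r_5 − e = 0 − 5 ≡ 8 (mod 13). Hence c = [11, 0, 3, 1, 8].
  Check: interpolating c through the α_i gives m(x) = 9 + 8·x (degree < 2) with m(α_i) = c_i for every i, so c is indeed a codeword.


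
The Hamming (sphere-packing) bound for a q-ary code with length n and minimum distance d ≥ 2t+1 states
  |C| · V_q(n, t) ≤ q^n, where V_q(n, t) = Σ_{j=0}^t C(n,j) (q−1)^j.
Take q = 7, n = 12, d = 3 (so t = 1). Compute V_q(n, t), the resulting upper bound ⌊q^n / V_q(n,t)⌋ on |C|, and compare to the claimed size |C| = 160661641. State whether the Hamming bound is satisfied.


V_q(n, t) = 73, q^n = 13841287201, Hamming bound = 189606673, |C| = 160661641 ≤ bound (satisfied).

Step 1: Compute V_q(n, t) = Σ_{j=0}^1 C(n, j) (q−1)^j.
  j = 0: C(12,0)·(6)^0 = 1·1 = 1.
  j = 1: C(12,1)·(6)^1 = 12·6 = 72.
  V_q(n, t) = 1 + 72 = 73.
Step 2: q^n = 7^12 = 13841287201.
Step 3: Hamming bound ⌊q^n / V_q(n,t)⌋ = ⌊13841287201/73⌋ = 189606673.
Step 4: Compare |C| = 160661641 to 189606673: satisfied.
The claimed |C| lies below the Hamming bound.


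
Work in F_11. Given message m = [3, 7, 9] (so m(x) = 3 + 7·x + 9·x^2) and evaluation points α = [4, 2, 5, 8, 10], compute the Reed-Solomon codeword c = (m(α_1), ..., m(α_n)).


c = [10, 9, 10, 8, 5]

Message polynomial: m(x) = 3 + 7·x + 9·x^2 (mod 11).
For each evaluation point α_i, compute m(α_i) mod 11:
  α_1 = 4: Horner steps 9 → 10 → 10, so m(4) = 10.
  α_2 = 2: Horner steps 9 → 3 → 9, so m(2) = 9.
  α_3 = 5: Horner steps 9 → 8 → 10, so m(5) = 10.
  α_4 = 8: Horner steps 9 → 2 → 8, so m(8) = 8.
  α_5 = 10: Horner steps 9 → 9 → 5, so m(10) = 5.
Codeword c = [10, 9, 10, 8, 5] ∈ F_11^5.


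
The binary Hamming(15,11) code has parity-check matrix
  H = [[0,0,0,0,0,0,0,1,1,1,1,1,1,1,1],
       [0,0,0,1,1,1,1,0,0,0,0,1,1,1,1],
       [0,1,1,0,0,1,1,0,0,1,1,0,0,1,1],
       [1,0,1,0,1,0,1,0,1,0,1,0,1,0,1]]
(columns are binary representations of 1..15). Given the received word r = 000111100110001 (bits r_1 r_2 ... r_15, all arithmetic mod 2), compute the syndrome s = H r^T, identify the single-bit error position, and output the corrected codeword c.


s = (1, 1, 1, 0)^T, error position = 14, corrected codeword c = 000111100110011

Compute s = H r^T mod 2 one row at a time:
  s_1 = 0 + 0 + 1 + 1 + 0 + 0 + 0 + 1 = 3 ≡ 1 (mod 2).
  s_2 = 1 + 1 + 1 + 1 + 0 + 0 + 0 + 1 = 5 ≡ 1 (mod 2).
  s_3 = 0 + 0 + 1 + 1 + 1 + 1 + 0 + 1 = 5 ≡ 1 (mod 2).
  s_4 = 0 + 0 + 1 + 1 + 0 + 1 + 0 + 1 = 4 ≡ 0 (mod 2).
s = (1, 1, 1, 0)^T — this equals column 14 of H (binary 1110), so error is at position 14.
Correct: flip bit 14 of r = 000111100110001 to get c = 000111100110011.


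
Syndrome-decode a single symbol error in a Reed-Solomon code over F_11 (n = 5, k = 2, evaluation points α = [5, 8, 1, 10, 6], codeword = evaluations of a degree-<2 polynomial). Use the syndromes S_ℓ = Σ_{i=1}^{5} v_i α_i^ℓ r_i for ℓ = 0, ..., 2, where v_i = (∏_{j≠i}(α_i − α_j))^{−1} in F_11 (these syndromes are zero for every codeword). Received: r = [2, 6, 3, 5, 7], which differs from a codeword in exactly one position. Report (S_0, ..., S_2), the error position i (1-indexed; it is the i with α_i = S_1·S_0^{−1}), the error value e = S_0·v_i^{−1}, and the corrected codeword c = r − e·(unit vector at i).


S = (9, 9, 9), error at position 3, error magnitude e = 10, c = [2, 6, 4, 5, 7].

Step 1: column multipliers v_i = (∏_{j≠i}(α_i − α_j))^{−1} mod 11.
  i = 1 (α = 5): (5−8)(5−1)(5−10)(5−6) = (−3)·4·(−5)·(−1) = −60 ≡ 6, so v_1 = 6^{−1} = 2 (mod 11).
  i = 2 (α = 8): (8−5)(8−1)(8−10)(8−6) = 3·7·(−2)·2 = −84 ≡ 4, so v_2 = 4^{−1} = 3 (mod 11).
  i = 3 (α = 1): (1−5)(1−8)(1−10)(1−6) = (−4)·(−7)·(−9)·(−5) = 1260 ≡ 6, so v_3 = 6^{−1} = 2 (mod 11).
  i = 4 (α = 10): (10−5)(10−8)(10−1)(10−6) = 5·2·9·4 = 360 ≡ 8, so v_4 = 8^{−1} = 7 (mod 11).
  i = 5 (α = 6): (6−5)(6−8)(6−1)(6−10) = 1·(−2)·5·(−4) = 40 ≡ 7, so v_5 = 7^{−1} = 8 (mod 11).
  v = [2, 3, 2, 7, 8].
Step 2: syndromes of r = [2, 6, 3, 5, 7] (all sums mod 11).
  S_0 = Σ v_i r_i = 2·2 + 3·6 + 2·3 + 7·5 + 8·7 = 119 ≡ 9.
  S_1 = Σ v_i α_i r_i = 2·5·2 + 3·8·6 + 2·1·3 + 7·10·5 + 8·6·7 = 856 ≡ 9.
  α_i^2 mod 11 = [3, 9, 1, 1, 3].
  S_2 = Σ v_i α_i^2 r_i = 2·3·2 + 3·9·6 + 2·1·3 + 7·1·5 + 8·3·7 = 383 ≡ 9.
  S = (9, 9, 9) ≠ 0, so r is not a codeword (an error is present).
Step 3: locate the error. For a single error e at position i, S_ℓ = v_i·e·α_i^ℓ, so α_err = S_1/S_0.
  S_0^{−1} = 9^{−1} = 5 (mod 11), so α_err = 9·5 = 45 ≡ 1 = α_3. Error position i = 3.
  Consistency check: S_2/S_1 = 9·5 = 45 ≡ 1 = α_err ✓ (single-error assumption holds).
Step 4: error magnitude e = S_0/v_3 = S_0·∏_{j≠3}(α_3 − α_j) = 9·6 = 54 ≡ 10 (mod 11).
Step 5: correct position 3: c_3 = r_3 − e = 3 − 10 ≡ 4 (mod 11). Hence c = [2, 6, 4, 5, 7].
  Check: interpolating c through the α_i gives m(x) = 10 + 5·x (degree < 2) with m(α_i) = c_i for every i, so c is indeed a codeword.


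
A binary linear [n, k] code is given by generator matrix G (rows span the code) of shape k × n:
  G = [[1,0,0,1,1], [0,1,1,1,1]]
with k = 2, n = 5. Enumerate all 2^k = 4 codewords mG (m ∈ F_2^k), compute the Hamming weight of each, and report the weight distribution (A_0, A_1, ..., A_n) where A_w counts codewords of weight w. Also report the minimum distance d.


Weight distribution: A_0 = 1, A_3 = 2, A_4 = 1. Minimum distance d = 3.

Enumerate all 2^2 = 4 messages m ∈ F_2^2.
For each, compute codeword c = mG in F_2^5, then tally its weight.
  m = 00 → c = 00000, weight = 0.
  m = 10 → c = 10011, weight = 3.
  m = 01 → c = 01111, weight = 4.
  m = 11 → c = 11100, weight = 3.
Tally weights:
  weight 0: 1 codewords.
  weight 3: 2 codewords.
  weight 4: 1 codewords.
Minimum distance d = smallest w > 0 with A_w > 0 = 3.
Sanity: Σ A_w = 4 = 2^2 = 4 ✓.


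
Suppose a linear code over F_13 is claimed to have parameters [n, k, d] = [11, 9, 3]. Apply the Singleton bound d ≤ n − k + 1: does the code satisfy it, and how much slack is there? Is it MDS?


Singleton RHS = n − k + 1 = 3, slack = 0, bound satisfied, MDS.

Singleton bound: d ≤ n − k + 1.
Here n = 11, k = 9, so n − k + 1 = 3.
Given d = 3, check d ≤ 3: YES.
Slack = (n − k + 1) − d = 0.
The code is MDS (slack = 0).
Description: the claimed parameters are [11, 9, 3]_13; such a code would be MDS (meets Singleton bound).


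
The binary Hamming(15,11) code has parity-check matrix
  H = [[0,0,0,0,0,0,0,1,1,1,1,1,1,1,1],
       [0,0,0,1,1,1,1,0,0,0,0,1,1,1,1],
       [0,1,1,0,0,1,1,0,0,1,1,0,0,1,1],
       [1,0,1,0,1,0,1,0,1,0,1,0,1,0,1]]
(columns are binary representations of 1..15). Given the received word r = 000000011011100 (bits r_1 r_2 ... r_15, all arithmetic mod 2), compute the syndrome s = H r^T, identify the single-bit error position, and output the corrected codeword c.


s = (1, 0, 1, 1)^T, error position = 11, corrected codeword c = 000000011001100

Compute s = H r^T mod 2 one row at a time:
  s_1 = 1 + 1 + 0 + 1 + 1 + 1 + 0 + 0 = 5 ≡ 1 (mod 2).
  s_2 = 0 + 0 + 0 + 0 + 1 + 1 + 0 + 0 = 2 ≡ 0 (mod 2).
  s_3 = 0 + 0 + 0 + 0 + 0 + 1 + 0 + 0 = 1 ≡ 1 (mod 2).
  s_4 = 0 + 0 + 0 + 0 + 1 + 1 + 1 + 0 = 3 ≡ 1 (mod 2).
s = (1, 0, 1, 1)^T — this equals column 11 of H (binary 1011), so error is at position 11.
Correct: flip bit 11 of r = 000000011011100 to get c = 000000011001100.


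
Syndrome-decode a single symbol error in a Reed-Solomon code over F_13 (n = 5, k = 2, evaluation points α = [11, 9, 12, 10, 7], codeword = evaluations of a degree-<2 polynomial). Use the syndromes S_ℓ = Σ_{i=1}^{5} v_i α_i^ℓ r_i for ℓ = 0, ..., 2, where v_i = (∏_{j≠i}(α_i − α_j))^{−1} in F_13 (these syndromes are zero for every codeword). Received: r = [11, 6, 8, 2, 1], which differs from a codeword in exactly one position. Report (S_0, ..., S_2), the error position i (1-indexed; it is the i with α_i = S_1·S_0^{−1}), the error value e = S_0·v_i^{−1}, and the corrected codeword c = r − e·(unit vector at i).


S = (10, 3, 10), error at position 3, error magnitude e = 1, c = [11, 6, 7, 2, 1].

Step 1: column multipliers v_i = (∏_{j≠i}(α_i − α_j))^{−1} mod 13.
  i = 1 (α = 11): (11−9)(11−12)(11−10)(11−7) = 2·(−1)·1·4 = −8 ≡ 5, so v_1 = 5^{−1} = 8 (mod 13).
  i = 2 (α = 9): (9−11)(9−12)(9−10)(9−7) = (−2)·(−3)·(−1)·2 = −12 ≡ 1, so v_2 = 1^{−1} = 1 (mod 13).
  i = 3 (α = 12): (12−11)(12−9)(12−10)(12−7) = 1·3·2·5 = 30 ≡ 4, so v_3 = 4^{−1} = 10 (mod 13).
  i = 4 (α = 10): (10−11)(10−9)(10−12)(10−7) = (−1)·1·(−2)·3 = 6 ≡ 6, so v_4 = 6^{−1} = 11 (mod 13).
  i = 5 (α = 7): (7−11)(7−9)(7−12)(7−10) = (−4)·(−2)·(−5)·(−3) = 120 ≡ 3, so v_5 = 3^{−1} = 9 (mod 13).
  v = [8, 1, 10, 11, 9].
Step 2: syndromes of r = [11, 6, 8, 2, 1] (all sums mod 13).
  S_0 = Σ v_i r_i = 8·11 + 1·6 + 10·8 + 11·2 + 9·1 = 205 ≡ 10.
  S_1 = Σ v_i α_i r_i = 8·11·11 + 1·9·6 + 10·12·8 + 11·10·2 + 9·7·1 = 2265 ≡ 3.
  α_i^2 mod 13 = [4, 3, 1, 9, 10].
  S_2 = Σ v_i α_i^2 r_i = 8·4·11 + 1·3·6 + 10·1·8 + 11·9·2 + 9·10·1 = 738 ≡ 10.
  S = (10, 3, 10) ≠ 0, so r is not a codeword (an error is present).
Step 3: locate the error. For a single error e at position i, S_ℓ = v_i·e·α_i^ℓ, so α_err = S_1/S_0.
  S_0^{−1} = 10^{−1} = 4 (mod 13), so α_err = 3·4 = 12 ≡ 12 = α_3. Error position i = 3.
  Consistency check: S_2/S_1 = 10·9 = 90 ≡ 12 = α_err ✓ (single-error assumption holds).
Step 4: error magnitude e = S_0/v_3 = S_0·∏_{j≠3}(α_3 − α_j) = 10·4 = 40 ≡ 1 (mod 13).
Step 5: correct position 3: c_3 = r_3 − e = 8 − 1 ≡ 7 (mod 13). Hence c = [11, 6, 7, 2, 1].
  Check: interpolating c through the α_i gives m(x) = 3 + 9·x (degree < 2) with m(α_i) = c_i for every i, so c is indeed a codeword.


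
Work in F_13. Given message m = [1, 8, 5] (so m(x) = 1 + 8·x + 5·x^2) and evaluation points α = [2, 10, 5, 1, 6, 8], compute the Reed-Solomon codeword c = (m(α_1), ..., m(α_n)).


c = [11, 9, 10, 1, 8, 8]

Message polynomial: m(x) = 1 + 8·x + 5·x^2 (mod 13).
For each evaluation point α_i, compute m(α_i) mod 13:
  α_1 = 2: Horner steps 5 → 5 → 11, so m(2) = 11.
  α_2 = 10: Horner steps 5 → 6 → 9, so m(10) = 9.
  α_3 = 5: Horner steps 5 → 7 → 10, so m(5) = 10.
  α_4 = 1: Horner steps 5 → 0 → 1, so m(1) = 1.
  α_5 = 6: Horner steps 5 → 12 → 8, so m(6) = 8.
  α_6 = 8: Horner steps 5 → 9 → 8, so m(8) = 8.
Codeword c = [11, 9, 10, 1, 8, 8] ∈ F_13^6.


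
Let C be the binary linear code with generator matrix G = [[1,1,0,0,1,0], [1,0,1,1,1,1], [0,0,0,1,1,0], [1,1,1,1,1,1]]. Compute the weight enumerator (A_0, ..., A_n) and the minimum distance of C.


Weight distribution: A_0 = 1, A_1 = 1, A_2 = 3, A_3 = 6, A_4 = 3, A_5 = 1, A_6 = 1. Minimum distance d = 1.

Enumerate all 2^4 = 16 messages m ∈ F_2^4.
For each, compute codeword c = mG in F_2^6, then tally its weight.
  m = 0000 → c = 000000, weight = 0.
  m = 1000 → c = 110010, weight = 3.
  m = 0100 → c = 101111, weight = 5.
  m = 1100 → c = 011101, weight = 4.
  m = 0010 → c = 000110, weight = 2.
  m = 1010 → c = 110100, weight = 3.
  m = 0110 → c = 101001, weight = 3.
  m = 1110 → c = 011011, weight = 4.
  m = 0001 → c = 111111, weight = 6.
  m = 1001 → c = 001101, weight = 3.
  m = 0101 → c = 010000, weight = 1.
  m = 1101 → c = 100010, weight = 2.
  m = 0011 → c = 111001, weight = 4.
  m = 1011 → c = 001011, weight = 3.
  m = 0111 → c = 010110, weight = 3.
  m = 1111 → c = 100100, weight = 2.
Tally weights:
  weight 0: 1 codewords.
  weight 1: 1 codewords.
  weight 2: 3 codewords.
  weight 3: 6 codewords.
  weight 4: 3 codewords.
  weight 5: 1 codewords.
  weight 6: 1 codewords.
Minimum distance d = smallest w > 0 with A_w > 0 = 1.
Sanity: Σ A_w = 16 = 2^4 = 16 ✓.


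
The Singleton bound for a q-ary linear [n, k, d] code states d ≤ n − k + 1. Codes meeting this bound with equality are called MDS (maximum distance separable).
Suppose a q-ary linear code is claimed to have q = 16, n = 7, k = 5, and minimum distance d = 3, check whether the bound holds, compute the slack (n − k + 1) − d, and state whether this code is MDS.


Singleton RHS = n − k + 1 = 3, slack = 0, bound satisfied, MDS.

Singleton bound: d ≤ n − k + 1.
Here n = 7, k = 5, so n − k + 1 = 3.
Given d = 3, check d ≤ 3: YES.
Slack = (n − k + 1) − d = 0.
The code is MDS (slack = 0).
Description: the claimed parameters are [7, 5, 3]_16; such a code would be MDS (meets Singleton bound).


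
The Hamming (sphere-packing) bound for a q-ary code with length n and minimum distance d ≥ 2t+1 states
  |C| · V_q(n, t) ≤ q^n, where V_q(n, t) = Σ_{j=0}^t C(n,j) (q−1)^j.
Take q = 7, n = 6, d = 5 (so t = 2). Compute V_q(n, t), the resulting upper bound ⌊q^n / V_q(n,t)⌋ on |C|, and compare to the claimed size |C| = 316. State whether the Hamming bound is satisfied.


V_q(n, t) = 577, q^n = 117649, Hamming bound = 203, |C| = 316 > bound (violated).

Step 1: Compute V_q(n, t) = Σ_{j=0}^2 C(n, j) (q−1)^j.
  j = 0: C(6,0)·(6)^0 = 1·1 = 1.
  j = 1: C(6,1)·(6)^1 = 6·6 = 36.
  j = 2: C(6,2)·(6)^2 = 15·36 = 540.
  V_q(n, t) = 1 + 36 + 540 = 577.
Step 2: q^n = 7^6 = 117649.
Step 3: Hamming bound ⌊q^n / V_q(n,t)⌋ = ⌊117649/577⌋ = 203.
Step 4: Compare |C| = 316 to 203: violated.
The claimed |C| lies above the Hamming bound, so no 7-ary code of length 6 with d ≥ 5 can have 316 codewords.


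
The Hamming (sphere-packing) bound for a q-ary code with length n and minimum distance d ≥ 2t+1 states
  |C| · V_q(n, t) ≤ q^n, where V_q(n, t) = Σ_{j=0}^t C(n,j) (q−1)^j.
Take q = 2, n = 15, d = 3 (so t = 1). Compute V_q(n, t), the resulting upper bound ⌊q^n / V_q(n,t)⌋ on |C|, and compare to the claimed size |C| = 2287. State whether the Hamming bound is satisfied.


V_q(n, t) = 16, q^n = 32768, Hamming bound = 2048, |C| = 2287 > bound (violated).

Step 1: Compute V_q(n, t) = Σ_{j=0}^1 C(n, j) (q−1)^j.
  j = 0: C(15,0)·(1)^0 = 1·1 = 1.
  j = 1: C(15,1)·(1)^1 = 15·1 = 15.
  V_q(n, t) = 1 + 15 = 16.
Step 2: q^n = 2^15 = 32768.
Step 3: Hamming bound ⌊q^n / V_q(n,t)⌋ = ⌊32768/16⌋ = 2048.
Step 4: Compare |C| = 2287 to 2048: violated.
The claimed |C| lies above the Hamming bound, so no 2-ary code of length 15 with d ≥ 3 can have 2287 codewords.


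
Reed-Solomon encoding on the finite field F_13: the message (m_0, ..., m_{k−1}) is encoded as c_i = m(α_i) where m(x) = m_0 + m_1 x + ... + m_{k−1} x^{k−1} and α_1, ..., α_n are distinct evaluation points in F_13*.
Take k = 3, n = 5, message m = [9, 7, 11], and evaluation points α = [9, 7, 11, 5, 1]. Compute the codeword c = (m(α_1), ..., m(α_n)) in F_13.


c = [1, 12, 0, 7, 1]

Message polynomial: m(x) = 9 + 7·x + 11·x^2 (mod 13).
For each evaluation point α_i, compute m(α_i) mod 13:
  α_1 = 9: Horner steps 11 → 2 → 1, so m(9) = 1.
  α_2 = 7: Horner steps 11 → 6 → 12, so m(7) = 12.
  α_3 = 11: Horner steps 11 → 11 → 0, so m(11) = 0.
  α_4 = 5: Horner steps 11 → 10 → 7, so m(5) = 7.
  α_5 = 1: Horner steps 11 → 5 → 1, so m(1) = 1.
Codeword c = [1, 12, 0, 7, 1] ∈ F_13^5.


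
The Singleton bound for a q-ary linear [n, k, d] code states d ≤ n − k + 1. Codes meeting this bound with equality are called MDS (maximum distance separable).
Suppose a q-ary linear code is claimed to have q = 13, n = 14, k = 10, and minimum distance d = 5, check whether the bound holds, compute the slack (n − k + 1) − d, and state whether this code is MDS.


Singleton RHS = n − k + 1 = 5, slack = 0, bound satisfied, MDS.

Singleton bound: d ≤ n − k + 1.
Here n = 14, k = 10, so n − k + 1 = 5.
Given d = 5, check d ≤ 5: YES.
Slack = (n − k + 1) − d = 0.
The code is MDS (slack = 0).
Description: the claimed parameters are [14, 10, 5]_13; such a code would be MDS (meets Singleton bound).


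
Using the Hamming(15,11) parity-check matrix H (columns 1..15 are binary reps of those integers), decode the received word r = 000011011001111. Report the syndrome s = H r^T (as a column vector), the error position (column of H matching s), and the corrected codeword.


s = (0, 0, 1, 0)^T, error position = 2, corrected codeword c = 010011011001111

Compute s = H r^T mod 2 one row at a time:
  s_1 = 1 + 1 + 0 + 0 + 1 + 1 + 1 + 1 = 6 ≡ 0 (mod 2).
  s_2 = 0 + 1 + 1 + 0 + 1 + 1 + 1 + 1 = 6 ≡ 0 (mod 2).
  s_3 = 0 + 0 + 1 + 0 + 0 + 0 + 1 + 1 = 3 ≡ 1 (mod 2).
  s_4 = 0 + 0 + 1 + 0 + 1 + 0 + 1 + 1 = 4 ≡ 0 (mod 2).
s = (0, 0, 1, 0)^T — this equals column 2 of H (binary 0010), so error is at position 2.
Correct: flip bit 2 of r = 000011011001111 to get c = 010011011001111.


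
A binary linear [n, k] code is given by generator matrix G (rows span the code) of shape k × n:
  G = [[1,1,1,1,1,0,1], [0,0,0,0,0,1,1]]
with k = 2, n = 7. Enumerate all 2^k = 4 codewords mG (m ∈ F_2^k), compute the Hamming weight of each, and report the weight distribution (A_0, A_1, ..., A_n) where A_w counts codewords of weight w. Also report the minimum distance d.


Weight distribution: A_0 = 1, A_2 = 1, A_6 = 2. Minimum distance d = 2.

Enumerate all 2^2 = 4 messages m ∈ F_2^2.
For each, compute codeword c = mG in F_2^7, then tally its weight.
  m = 00 → c = 0000000, weight = 0.
  m = 10 → c = 1111101, weight = 6.
  m = 01 → c = 0000011, weight = 2.
  m = 11 → c = 1111110, weight = 6.
Tally weights:
  weight 0: 1 codewords.
  weight 2: 1 codewords.
  weight 6: 2 codewords.
Minimum distance d = smallest w > 0 with A_w > 0 = 2.
Sanity: Σ A_w = 4 = 2^2 = 4 ✓.


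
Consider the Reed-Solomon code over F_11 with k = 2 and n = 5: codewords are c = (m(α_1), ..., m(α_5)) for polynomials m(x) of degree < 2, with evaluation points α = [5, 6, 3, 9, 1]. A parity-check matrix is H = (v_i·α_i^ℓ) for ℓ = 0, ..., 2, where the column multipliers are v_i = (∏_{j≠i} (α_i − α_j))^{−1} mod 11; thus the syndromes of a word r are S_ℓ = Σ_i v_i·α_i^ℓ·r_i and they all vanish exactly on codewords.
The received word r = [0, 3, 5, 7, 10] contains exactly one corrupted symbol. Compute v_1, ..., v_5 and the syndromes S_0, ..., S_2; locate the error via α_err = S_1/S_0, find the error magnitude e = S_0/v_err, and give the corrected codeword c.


S = (7, 8, 6), error at position 4, error magnitude e = 6, c = [0, 3, 5, 1, 10].

Step 1: column multipliers v_i = (∏_{j≠i}(α_i − α_j))^{−1} mod 11.
  i = 1 (α = 5): (5−6)(5−3)(5−9)(5−1) = (−1)·2·(−4)·4 = 32 ≡ 10, so v_1 = 10^{−1} = 10 (mod 11).
  i = 2 (α = 6): (6−5)(6−3)(6−9)(6−1) = 1·3·(−3)·5 = −45 ≡ 10, so v_2 = 10^{−1} = 10 (mod 11).
  i = 3 (α = 3): (3−5)(3−6)(3−9)(3−1) = (−2)·(−3)·(−6)·2 = −72 ≡ 5, so v_3 = 5^{−1} = 9 (mod 11).
  i = 4 (α = 9): (9−5)(9−6)(9−3)(9−1) = 4·3·6·8 = 576 ≡ 4, so v_4 = 4^{−1} = 3 (mod 11).
  i = 5 (α = 1): (1−5)(1−6)(1−3)(1−9) = (−4)·(−5)·(−2)·(−8) = 320 ≡ 1, so v_5 = 1^{−1} = 1 (mod 11).
  v = [10, 10, 9, 3, 1].
Step 2: syndromes of r = [0, 3, 5, 7, 10] (all sums mod 11).
  S_0 = Σ v_i r_i = 10·0 + 10·3 + 9·5 + 3·7 + 1·10 = 106 ≡ 7.
  S_1 = Σ v_i α_i r_i = 10·5·0 + 10·6·3 + 9·3·5 + 3·9·7 + 1·1·10 = 514 ≡ 8.
  α_i^2 mod 11 = [3, 3, 9, 4, 1].
  S_2 = Σ v_i α_i^2 r_i = 10·3·0 + 10·3·3 + 9·9·5 + 3·4·7 + 1·1·10 = 589 ≡ 6.
  S = (7, 8, 6) ≠ 0, so r is not a codeword (an error is present).
Step 3: locate the error. For a single error e at position i, S_ℓ = v_i·e·α_i^ℓ, so α_err = S_1/S_0.
  S_0^{−1} = 7^{−1} = 8 (mod 11), so α_err = 8·8 = 64 ≡ 9 = α_4. Error position i = 4.
  Consistency check: S_2/S_1 = 6·7 = 42 ≡ 9 = α_err ✓ (single-error assumption holds).
Step 4: error magnitude e = S_0/v_4 = S_0·∏_{j≠4}(α_4 − α_j) = 7·4 = 28 ≡ 6 (mod 11).
Step 5: correct position 4: c_4 = r_4 − e = 7 − 6 ≡ 1 (mod 11). Hence c = [0, 3, 5, 1, 10].
  Check: interpolating c through the α_i gives m(x) = 7 + 3·x (degree < 2) with m(α_i) = c_i for every i, so c is indeed a codeword.


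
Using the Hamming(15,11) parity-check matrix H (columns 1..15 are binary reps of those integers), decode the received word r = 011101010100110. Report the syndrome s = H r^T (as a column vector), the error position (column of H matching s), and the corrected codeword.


s = (0, 0, 1, 0)^T, error position = 2, corrected codeword c = 001101010100110

Compute s = H r^T mod 2 one row at a time:
  s_1 = 1 + 0 + 1 + 0 + 0 + 1 + 1 + 0 = 4 ≡ 0 (mod 2).
  s_2 = 1 + 0 + 1 + 0 + 0 + 1 + 1 + 0 = 4 ≡ 0 (mod 2).
  s_3 = 1 + 1 + 1 + 0 + 1 + 0 + 1 + 0 = 5 ≡ 1 (mod 2).
  s_4 = 0 + 1 + 0 + 0 + 0 + 0 + 1 + 0 = 2 ≡ 0 (mod 2).
s = (0, 0, 1, 0)^T — this equals column 2 of H (binary 0010), so error is at position 2.
Correct: flip bit 2 of r = 011101010100110 to get c = 001101010100110.


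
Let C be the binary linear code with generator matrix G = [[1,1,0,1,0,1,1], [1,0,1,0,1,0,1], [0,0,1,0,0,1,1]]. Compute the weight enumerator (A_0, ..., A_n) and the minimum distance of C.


Weight distribution: A_0 = 1, A_3 = 2, A_4 = 3, A_5 = 2. Minimum distance d = 3.

Enumerate all 2^3 = 8 messages m ∈ F_2^3.
For each, compute codeword c = mG in F_2^7, then tally its weight.
  m = 000 → c = 0000000, weight = 0.
  m = 100 → c = 1101011, weight = 5.
  m = 010 → c = 1010101, weight = 4.
  m = 110 → c = 0111110, weight = 5.
  m = 001 → c = 0010011, weight = 3.
  m = 101 → c = 1111000, weight = 4.
  m = 011 → c = 1000110, weight = 3.
  m = 111 → c = 0101101, weight = 4.
Tally weights:
  weight 0: 1 codewords.
  weight 3: 2 codewords.
  weight 4: 3 codewords.
  weight 5: 2 codewords.
Minimum distance d = smallest w > 0 with A_w > 0 = 3.
Sanity: Σ A_w = 8 = 2^3 = 8 ✓.


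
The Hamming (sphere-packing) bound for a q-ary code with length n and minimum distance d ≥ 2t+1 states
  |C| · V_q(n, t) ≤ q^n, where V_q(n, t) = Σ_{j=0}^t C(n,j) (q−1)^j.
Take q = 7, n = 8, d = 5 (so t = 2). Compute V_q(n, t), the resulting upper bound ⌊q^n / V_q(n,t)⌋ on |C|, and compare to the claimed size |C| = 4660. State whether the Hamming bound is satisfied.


V_q(n, t) = 1057, q^n = 5764801, Hamming bound = 5453, |C| = 4660 ≤ bound (satisfied).

Step 1: Compute V_q(n, t) = Σ_{j=0}^2 C(n, j) (q−1)^j.
  j = 0: C(8,0)·(6)^0 = 1·1 = 1.
  j = 1: C(8,1)·(6)^1 = 8·6 = 48.
  j = 2: C(8,2)·(6)^2 = 28·36 = 1008.
  V_q(n, t) = 1 + 48 + 1008 = 1057.
Step 2: q^n = 7^8 = 5764801.
Step 3: Hamming bound ⌊q^n / V_q(n,t)⌋ = ⌊5764801/1057⌋ = 5453.
Step 4: Compare |C| = 4660 to 5453: satisfied.
The claimed |C| lies below the Hamming bound.


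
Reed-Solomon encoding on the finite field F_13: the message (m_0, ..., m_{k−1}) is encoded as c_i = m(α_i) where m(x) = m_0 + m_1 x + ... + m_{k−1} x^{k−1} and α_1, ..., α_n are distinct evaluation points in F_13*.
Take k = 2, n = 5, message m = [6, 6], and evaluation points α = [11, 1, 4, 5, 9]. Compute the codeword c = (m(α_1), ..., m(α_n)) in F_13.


c = [7, 12, 4, 10, 8]

Message polynomial: m(x) = 6 + 6·x (mod 13).
For each evaluation point α_i, compute m(α_i) mod 13:
  α_1 = 11: Horner steps 6 → 7, so m(11) = 7.
  α_2 = 1: Horner steps 6 → 12, so m(1) = 12.
  α_3 = 4: Horner steps 6 → 4, so m(4) = 4.
  α_4 = 5: Horner steps 6 → 10, so m(5) = 10.
  α_5 = 9: Horner steps 6 → 8, so m(9) = 8.
Codeword c = [7, 12, 4, 10, 8] ∈ F_13^5.


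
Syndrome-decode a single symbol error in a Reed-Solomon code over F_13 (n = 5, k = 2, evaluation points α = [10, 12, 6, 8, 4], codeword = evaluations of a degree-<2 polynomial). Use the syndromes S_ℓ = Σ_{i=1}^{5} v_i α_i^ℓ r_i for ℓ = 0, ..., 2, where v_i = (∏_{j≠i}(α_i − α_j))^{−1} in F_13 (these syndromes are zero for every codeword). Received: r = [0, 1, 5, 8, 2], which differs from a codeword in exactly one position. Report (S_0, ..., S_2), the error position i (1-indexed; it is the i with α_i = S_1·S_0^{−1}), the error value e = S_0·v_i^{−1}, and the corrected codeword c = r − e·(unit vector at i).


S = (10, 9, 12), error at position 1, error magnitude e = 2, c = [11, 1, 5, 8, 2].

Step 1: column multipliers v_i = (∏_{j≠i}(α_i − α_j))^{−1} mod 13.
  i = 1 (α = 10): (10−12)(10−6)(10−8)(10−4) = (−2)·4·2·6 = −96 ≡ 8, so v_1 = 8^{−1} = 5 (mod 13).
  i = 2 (α = 12): (12−10)(12−6)(12−8)(12−4) = 2·6·4·8 = 384 ≡ 7, so v_2 = 7^{−1} = 2 (mod 13).
  i = 3 (α = 6): (6−10)(6−12)(6−8)(6−4) = (−4)·(−6)·(−2)·2 = −96 ≡ 8, so v_3 = 8^{−1} = 5 (mod 13).
  i = 4 (α = 8): (8−10)(8−12)(8−6)(8−4) = (−2)·(−4)·2·4 = 64 ≡ 12, so v_4 = 12^{−1} = 12 (mod 13).
  i = 5 (α = 4): (4−10)(4−12)(4−6)(4−8) = (−6)·(−8)·(−2)·(−4) = 384 ≡ 7, so v_5 = 7^{−1} = 2 (mod 13).
  v = [5, 2, 5, 12, 2].
Step 2: syndromes of r = [0, 1, 5, 8, 2] (all sums mod 13).
  S_0 = Σ v_i r_i = 5·0 + 2·1 + 5·5 + 12·8 + 2·2 = 127 ≡ 10.
  S_1 = Σ v_i α_i r_i = 5·10·0 + 2·12·1 + 5·6·5 + 12·8·8 + 2·4·2 = 958 ≡ 9.
  α_i^2 mod 13 = [9, 1, 10, 12, 3].
  S_2 = Σ v_i α_i^2 r_i = 5·9·0 + 2·1·1 + 5·10·5 + 12·12·8 + 2·3·2 = 1416 ≡ 12.
  S = (10, 9, 12) ≠ 0, so r is not a codeword (an error is present).
Step 3: locate the error. For a single error e at position i, S_ℓ = v_i·e·α_i^ℓ, so α_err = S_1/S_0.
  S_0^{−1} = 10^{−1} = 4 (mod 13), so α_err = 9·4 = 36 ≡ 10 = α_1. Error position i = 1.
  Consistency check: S_2/S_1 = 12·3 = 36 ≡ 10 = α_err ✓ (single-error assumption holds).
Step 4: error magnitude e = S_0/v_1 = S_0·∏_{j≠1}(α_1 − α_j) = 10·8 = 80 ≡ 2 (mod 13).
Step 5: correct position 1: c_1 = r_1 − e = 0 − 2 ≡ 11 (mod 13). Hence c = [11, 1, 5, 8, 2].
  Check: interpolating c through the α_i gives m(x) = 9 + 8·x (degree < 2) with m(α_i) = c_i for every i, so c is indeed a codeword.


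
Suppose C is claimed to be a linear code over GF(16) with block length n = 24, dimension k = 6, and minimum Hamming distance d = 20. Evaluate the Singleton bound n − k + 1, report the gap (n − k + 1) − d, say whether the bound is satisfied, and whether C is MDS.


Singleton RHS = n − k + 1 = 19, slack = -1, bound violated (no such code; not MDS).

Singleton bound: d ≤ n − k + 1.
Here n = 24, k = 6, so n − k + 1 = 19.
Given d = 20, check d ≤ 19: NO.
Slack = (n − k + 1) − d = -1.
The slack is negative: d = 20 exceeds n − k + 1 = 19 by 1, so the Singleton bound is violated and no linear [24, 6, 20]_16 code can exist. In particular it is not MDS (MDS requires d = n − k + 1 exactly).
Description: the claimed parameters are [24, 6, 20]_16; such a code would be impossible (violates the Singleton bound).


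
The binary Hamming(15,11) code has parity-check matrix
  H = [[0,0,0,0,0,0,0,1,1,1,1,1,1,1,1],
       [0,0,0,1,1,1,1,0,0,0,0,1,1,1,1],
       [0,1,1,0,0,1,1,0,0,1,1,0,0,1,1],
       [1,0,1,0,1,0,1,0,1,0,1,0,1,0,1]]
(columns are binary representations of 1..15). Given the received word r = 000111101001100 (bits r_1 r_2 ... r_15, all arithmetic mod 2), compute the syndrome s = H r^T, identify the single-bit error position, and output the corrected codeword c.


s = (1, 0, 0, 0)^T, error position = 8, corrected codeword c = 000111111001100

Compute s = H r^T mod 2 one row at a time:
  s_1 = 0 + 1 + 0 + 0 + 1 + 1 + 0 + 0 = 3 ≡ 1 (mod 2).
  s_2 = 1 + 1 + 1 + 1 + 1 + 1 + 0 + 0 = 6 ≡ 0 (mod 2).
  s_3 = 0 + 0 + 1 + 1 + 0 + 0 + 0 + 0 = 2 ≡ 0 (mod 2).
  s_4 = 0 + 0 + 1 + 1 + 1 + 0 + 1 + 0 = 4 ≡ 0 (mod 2).
s = (1, 0, 0, 0)^T — this equals column 8 of H (binary 1000), so error is at position 8.
Correct: flip bit 8 of r = 000111101001100 to get c = 000111111001100.


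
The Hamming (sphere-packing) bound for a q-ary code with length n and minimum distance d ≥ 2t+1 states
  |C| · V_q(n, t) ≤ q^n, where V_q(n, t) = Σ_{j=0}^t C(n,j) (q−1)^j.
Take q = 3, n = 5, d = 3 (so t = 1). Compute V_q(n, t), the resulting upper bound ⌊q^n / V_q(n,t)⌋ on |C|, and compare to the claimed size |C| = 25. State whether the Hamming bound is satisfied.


V_q(n, t) = 11, q^n = 243, Hamming bound = 22, |C| = 25 > bound (violated).

Step 1: Compute V_q(n, t) = Σ_{j=0}^1 C(n, j) (q−1)^j.
  j = 0: C(5,0)·(2)^0 = 1·1 = 1.
  j = 1: C(5,1)·(2)^1 = 5·2 = 10.
  V_q(n, t) = 1 + 10 = 11.
Step 2: q^n = 3^5 = 243.
Step 3: Hamming bound ⌊q^n / V_q(n,t)⌋ = ⌊243/11⌋ = 22.
Step 4: Compare |C| = 25 to 22: violated.
The claimed |C| lies above the Hamming bound, so no 3-ary code of length 5 with d ≥ 3 can have 25 codewords.


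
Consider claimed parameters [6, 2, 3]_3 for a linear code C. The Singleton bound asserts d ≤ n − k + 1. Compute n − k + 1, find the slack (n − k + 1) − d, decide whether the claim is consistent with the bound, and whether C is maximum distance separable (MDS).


Singleton RHS = n − k + 1 = 5, slack = 2, bound satisfied, not MDS.

Singleton bound: d ≤ n − k + 1.
Here n = 6, k = 2, so n − k + 1 = 5.
Given d = 3, check d ≤ 5: YES.
Slack = (n − k + 1) − d = 2.
The code is NOT MDS (slack = 2 > 0).
Description: the claimed parameters are [6, 2, 3]_3; such a code would be non-MDS.


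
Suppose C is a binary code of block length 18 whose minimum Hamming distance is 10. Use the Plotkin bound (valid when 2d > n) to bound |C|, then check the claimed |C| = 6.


Plotkin bound M ≤ 10; given |C| = 6 ≤ bound (satisfied).

Check applicability: 2d = 20, n = 18.
2d − n = 2 > 0, so Plotkin applies.
Compute d/(2d−n) = 10/2 ≈ 5.0000.
⌊d/(2d−n)⌋ = 5.
Plotkin bound: M ≤ 2·5 = 10.
Given |C| = 6, check: satisfied.
This |C| is below the Plotkin bound.


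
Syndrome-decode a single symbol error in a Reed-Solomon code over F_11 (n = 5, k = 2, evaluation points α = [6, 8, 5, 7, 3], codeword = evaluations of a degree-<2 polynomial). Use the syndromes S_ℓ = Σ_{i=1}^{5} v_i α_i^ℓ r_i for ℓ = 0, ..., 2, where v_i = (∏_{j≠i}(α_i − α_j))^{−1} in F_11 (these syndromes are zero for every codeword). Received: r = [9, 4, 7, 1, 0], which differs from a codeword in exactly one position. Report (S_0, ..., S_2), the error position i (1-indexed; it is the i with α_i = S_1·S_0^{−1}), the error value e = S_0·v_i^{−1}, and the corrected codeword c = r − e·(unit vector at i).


S = (10, 6, 8), error at position 3, error magnitude e = 1, c = [9, 4, 6, 1, 0].

Step 1: column multipliers v_i = (∏_{j≠i}(α_i − α_j))^{−1} mod 11.
  i = 1 (α = 6): (6−8)(6−5)(6−7)(6−3) = (−2)·1·(−1)·3 = 6 ≡ 6, so v_1 = 6^{−1} = 2 (mod 11).
  i = 2 (α = 8): (8−6)(8−5)(8−7)(8−3) = 2·3·1·5 = 30 ≡ 8, so v_2 = 8^{−1} = 7 (mod 11).
  i = 3 (α = 5): (5−6)(5−8)(5−7)(5−3) = (−1)·(−3)·(−2)·2 = −12 ≡ 10, so v_3 = 10^{−1} = 10 (mod 11).
  i = 4 (α = 7): (7−6)(7−8)(7−5)(7−3) = 1·(−1)·2·4 = −8 ≡ 3, so v_4 = 3^{−1} = 4 (mod 11).
  i = 5 (α = 3): (3−6)(3−8)(3−5)(3−7) = (−3)·(−5)·(−2)·(−4) = 120 ≡ 10, so v_5 = 10^{−1} = 10 (mod 11).
  v = [2, 7, 10, 4, 10].
Step 2: syndromes of r = [9, 4, 7, 1, 0] (all sums mod 11).
  S_0 = Σ v_i r_i = 2·9 + 7·4 + 10·7 + 4·1 + 10·0 = 120 ≡ 10.
  S_1 = Σ v_i α_i r_i = 2·6·9 + 7·8·4 + 10·5·7 + 4·7·1 + 10·3·0 = 710 ≡ 6.
  α_i^2 mod 11 = [3, 9, 3, 5, 9].
  S_2 = Σ v_i α_i^2 r_i = 2·3·9 + 7·9·4 + 10·3·7 + 4·5·1 + 10·9·0 = 536 ≡ 8.
  S = (10, 6, 8) ≠ 0, so r is not a codeword (an error is present).
Step 3: locate the error. For a single error e at position i, S_ℓ = v_i·e·α_i^ℓ, so α_err = S_1/S_0.
  S_0^{−1} = 10^{−1} = 10 (mod 11), so α_err = 6·10 = 60 ≡ 5 = α_3. Error position i = 3.
  Consistency check: S_2/S_1 = 8·2 = 16 ≡ 5 = α_err ✓ (single-error assumption holds).
Step 4: error magnitude e = S_0/v_3 = S_0·∏_{j≠3}(α_3 − α_j) = 10·10 = 100 ≡ 1 (mod 11).
Step 5: correct position 3: c_3 = r_3 − e = 7 − 1 ≡ 6 (mod 11). Hence c = [9, 4, 6, 1, 0].
  Check: interpolating c through the α_i gives m(x) = 2 + 3·x (degree < 2) with m(α_i) = c_i for every i, so c is indeed a codeword.


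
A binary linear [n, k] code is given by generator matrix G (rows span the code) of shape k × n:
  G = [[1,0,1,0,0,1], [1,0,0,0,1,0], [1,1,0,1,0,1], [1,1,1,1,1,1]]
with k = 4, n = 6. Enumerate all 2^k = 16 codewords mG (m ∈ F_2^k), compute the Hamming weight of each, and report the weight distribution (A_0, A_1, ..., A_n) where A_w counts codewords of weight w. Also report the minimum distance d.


Weight distribution: A_0 = 1, A_1 = 1, A_2 = 3, A_3 = 6, A_4 = 3, A_5 = 1, A_6 = 1. Minimum distance d = 1.

Enumerate all 2^4 = 16 messages m ∈ F_2^4.
For each, compute codeword c = mG in F_2^6, then tally its weight.
  m = 0000 → c = 000000, weight = 0.
  m = 1000 → c = 101001, weight = 3.
  m = 0100 → c = 100010, weight = 2.
  m = 1100 → c = 001011, weight = 3.
  m = 0010 → c = 110101, weight = 4.
  m = 1010 → c = 011100, weight = 3.
  m = 0110 → c = 010111, weight = 4.
  m = 1110 → c = 111110, weight = 5.
  m = 0001 → c = 111111, weight = 6.
  m = 1001 → c = 010110, weight = 3.
  m = 0101 → c = 011101, weight = 4.
  m = 1101 → c = 110100, weight = 3.
  m = 0011 → c = 001010, weight = 2.
  m = 1011 → c = 100011, weight = 3.
  m = 0111 → c = 101000, weight = 2.
  m = 1111 → c = 000001, weight = 1.
Tally weights:
  weight 0: 1 codewords.
  weight 1: 1 codewords.
  weight 2: 3 codewords.
  weight 3: 6 codewords.
  weight 4: 3 codewords.
  weight 5: 1 codewords.
  weight 6: 1 codewords.
Minimum distance d = smallest w > 0 with A_w > 0 = 1.
Sanity: Σ A_w = 16 = 2^4 = 16 ✓.


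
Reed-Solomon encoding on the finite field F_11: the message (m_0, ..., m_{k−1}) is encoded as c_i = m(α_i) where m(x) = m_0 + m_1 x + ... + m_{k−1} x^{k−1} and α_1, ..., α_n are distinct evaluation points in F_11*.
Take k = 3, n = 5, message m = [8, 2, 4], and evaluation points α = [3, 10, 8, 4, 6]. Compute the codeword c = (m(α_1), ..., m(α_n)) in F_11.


c = [6, 10, 5, 3, 10]

Message polynomial: m(x) = 8 + 2·x + 4·x^2 (mod 11).
For each evaluation point α_i, compute m(α_i) mod 11:
  α_1 = 3: Horner steps 4 → 3 → 6, so m(3) = 6.
  α_2 = 10: Horner steps 4 → 9 → 10, so m(10) = 10.
  α_3 = 8: Horner steps 4 → 1 → 5, so m(8) = 5.
  α_4 = 4: Horner steps 4 → 7 → 3, so m(4) = 3.
  α_5 = 6: Horner steps 4 → 4 → 10, so m(6) = 10.
Codeword c = [6, 10, 5, 3, 10] ∈ F_11^5.


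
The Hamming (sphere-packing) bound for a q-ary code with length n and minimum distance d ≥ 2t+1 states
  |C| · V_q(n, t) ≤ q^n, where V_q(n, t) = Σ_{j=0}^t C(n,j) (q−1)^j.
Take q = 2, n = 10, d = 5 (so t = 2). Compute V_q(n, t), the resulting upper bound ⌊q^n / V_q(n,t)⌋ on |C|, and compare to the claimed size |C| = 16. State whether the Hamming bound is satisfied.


V_q(n, t) = 56, q^n = 1024, Hamming bound = 18, |C| = 16 ≤ bound (satisfied).

Step 1: Compute V_q(n, t) = Σ_{j=0}^2 C(n, j) (q−1)^j.
  j = 0: C(10,0)·(1)^0 = 1·1 = 1.
  j = 1: C(10,1)·(1)^1 = 10·1 = 10.
  j = 2: C(10,2)·(1)^2 = 45·1 = 45.
  V_q(n, t) = 1 + 10 + 45 = 56.
Step 2: q^n = 2^10 = 1024.
Step 3: Hamming bound ⌊q^n / V_q(n,t)⌋ = ⌊1024/56⌋ = 18.
Step 4: Compare |C| = 16 to 18: satisfied.
The claimed |C| lies below the Hamming bound.
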